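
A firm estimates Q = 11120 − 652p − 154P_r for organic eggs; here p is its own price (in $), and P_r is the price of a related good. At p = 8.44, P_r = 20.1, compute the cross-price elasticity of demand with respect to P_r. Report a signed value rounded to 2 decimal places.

At the given values, Q = 11120 − 652(8.44) − 154(20.1) = 2521.72.
∂Q/∂P_r = -154.
E = (-154) × (20.1/2521.72) = -1.2274…

-1.23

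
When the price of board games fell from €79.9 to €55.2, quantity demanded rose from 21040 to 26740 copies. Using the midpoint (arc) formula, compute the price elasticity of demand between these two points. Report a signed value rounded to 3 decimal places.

%ΔQ = (26740 − 21040) / [(21040 + 26740)/2] = 5700/23890 = 0.238593…
%ΔP = (55.2 − 79.9) / [(79.9 + 55.2)/2] = -24.7/67.55 = -0.365655…
Arc Ed = %ΔQ / %ΔP = (5700/23890) / (-24.7/67.55) = -0.65250…

-0.653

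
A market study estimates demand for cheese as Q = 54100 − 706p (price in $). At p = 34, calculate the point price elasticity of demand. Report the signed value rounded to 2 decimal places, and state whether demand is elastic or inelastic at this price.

-0.80; inelastic

dQ/dp = −706. At p = 34, Q = 54100 − 706(34) = 30096.
Ed = (dQ/dp)·(p/Q) = −706 × (34/30096) = -0.7975…
|Ed| = 0.80 < 1, so demand is inelastic.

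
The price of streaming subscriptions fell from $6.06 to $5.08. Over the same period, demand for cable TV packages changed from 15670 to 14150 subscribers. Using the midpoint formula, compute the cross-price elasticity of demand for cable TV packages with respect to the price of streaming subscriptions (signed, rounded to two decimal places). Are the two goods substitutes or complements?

%ΔQ_{cable TV packages} = (14150 − 15670)/avg = -1520/14910 = -0.101945…
%ΔP_{streaming subscriptions} = (5.08 − 6.06)/avg = -0.98/5.57 = -0.175942…
E_cross = (-1520/14910) / (-0.98/5.57) = 0.5794…
E_cross > 0 ⇒ the goods are substitutes.

0.58; substitutes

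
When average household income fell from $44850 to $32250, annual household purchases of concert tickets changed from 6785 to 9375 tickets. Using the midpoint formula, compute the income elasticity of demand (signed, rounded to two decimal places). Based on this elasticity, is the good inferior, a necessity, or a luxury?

-0.98; inferior

%ΔQ = (9375 − 6785)/[( 6785 + 9375)/2] = 2590/8080 = 0.320544…
%ΔIncome = (32250 − 44850)/[( 44850 + 32250)/2] = -12600/38550 = -0.326848…
E_income = (2590/8080) / (-12600/38550) = -0.9807…
E_income < 0 ⇒ inferior good.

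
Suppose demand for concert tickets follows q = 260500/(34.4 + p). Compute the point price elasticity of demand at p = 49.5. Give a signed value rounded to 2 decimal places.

dq/dp = −260500/(34.4 + p)² = -37.007. At p = 49.5, q = 3104.89.
Ed = (dq/dp)·(p/q) = (-37.007) × (49.5/3104.89) = -0.5899…

-0.59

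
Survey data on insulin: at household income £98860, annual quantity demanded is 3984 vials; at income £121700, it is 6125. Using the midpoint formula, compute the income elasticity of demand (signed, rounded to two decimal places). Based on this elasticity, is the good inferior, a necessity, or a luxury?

2.05; luxury

%ΔQ = (6125 − 3984)/[( 3984 + 6125)/2] = 2141/5054.5 = 0.423582…
%ΔIncome = (121700 − 98860)/[( 98860 + 121700)/2] = 22840/110280 = 0.207109…
E_income = (2141/5054.5) / (22840/110280) = 2.0452…
E_income > 1 ⇒ normal good, luxury.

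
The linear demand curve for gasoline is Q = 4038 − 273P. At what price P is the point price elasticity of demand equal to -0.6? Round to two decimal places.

5.55

Ed = −273P/(4038 − 273P). Set this equal to -0.6:
273P = 0.6·(4038 − 273P) ⇒ 273P(1 + 0.6) = 0.6·4038
P = 0.6·4038 / (273·1.6) = 5.5467…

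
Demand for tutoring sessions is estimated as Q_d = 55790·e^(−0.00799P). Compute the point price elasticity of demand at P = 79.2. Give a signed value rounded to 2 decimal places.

-0.63

dQ_d/dP = −0.00799·Q_d = -236.744. At P = 79.2, Q_d = 29630.
Ed = (dQ_d/dP)·(P/Q_d) = (-236.744) × (79.2/29630) = -0.6328…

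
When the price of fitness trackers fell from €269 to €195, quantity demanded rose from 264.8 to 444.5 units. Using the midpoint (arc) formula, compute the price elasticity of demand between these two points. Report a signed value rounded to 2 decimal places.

%ΔQ = (444.5 − 264.8) / [(264.8 + 444.5)/2] = 179.7/354.65 = 0.506696…
%ΔP = (195 − 269) / [(269 + 195)/2] = -74/232 = -0.318965…
Arc Ed = %ΔQ / %ΔP = (179.7/354.65) / (-74/232) = -1.5885…

-1.59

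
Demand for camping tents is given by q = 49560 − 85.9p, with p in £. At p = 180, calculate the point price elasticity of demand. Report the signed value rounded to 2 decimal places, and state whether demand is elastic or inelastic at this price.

-0.45; inelastic

dq/dp = −85.9. At p = 180, q = 49560 − 85.9(180) = 34098.
Ed = (dq/dp)·(p/q) = −85.9 × (180/34098) = -0.4534…
|Ed| = 0.45 < 1, so demand is inelastic.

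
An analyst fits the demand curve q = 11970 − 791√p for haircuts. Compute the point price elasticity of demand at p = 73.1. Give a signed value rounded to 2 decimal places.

-0.65

dq/dp = −791/(2√p) = -46.2581. At p = 73.1, q = 5207.07.
Ed = (dq/dp)·(p/q) = (-46.2581) × (73.1/5207.07) = -0.6493…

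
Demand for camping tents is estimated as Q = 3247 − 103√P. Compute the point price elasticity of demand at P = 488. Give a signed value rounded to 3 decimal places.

dQ/dP = −103/(2√P) = -2.3313. At P = 488, Q = 971.656.
Ed = (dQ/dP)·(P/Q) = (-2.3313) × (488/971.656) = -1.17085…

-1.171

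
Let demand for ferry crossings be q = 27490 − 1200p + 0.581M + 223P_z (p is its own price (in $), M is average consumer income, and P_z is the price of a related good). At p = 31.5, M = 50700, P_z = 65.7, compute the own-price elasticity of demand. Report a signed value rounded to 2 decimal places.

At the given values, q = 27490 − 1200(31.5) + 0.581(50700) + 223(65.7) = 33797.8.
∂q/∂p = −1200.
E = (-1200) × (31.5/33797.8) = -1.1184…

-1.12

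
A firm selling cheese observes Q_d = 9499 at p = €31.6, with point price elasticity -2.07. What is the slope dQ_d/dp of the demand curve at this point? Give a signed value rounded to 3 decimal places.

Ed = (dQ_d/dp)·(p/Q_d) ⇒ dQ_d/dp = Ed·Q_d/p = (-2.07)·9499/31.6 = -622.24462…

-622.245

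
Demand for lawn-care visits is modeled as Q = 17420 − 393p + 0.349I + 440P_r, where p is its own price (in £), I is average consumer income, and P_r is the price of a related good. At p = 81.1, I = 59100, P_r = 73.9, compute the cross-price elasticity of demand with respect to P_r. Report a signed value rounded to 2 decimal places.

At the given values, Q = 17420 − 393(81.1) + 0.349(59100) + 440(73.9) = 38689.6.
∂Q/∂P_r = 440.
E = (440) × (73.9/38689.6) = 0.8404…

0.84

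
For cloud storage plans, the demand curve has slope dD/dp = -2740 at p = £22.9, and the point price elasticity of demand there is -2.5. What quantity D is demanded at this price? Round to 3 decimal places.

25098.400

Ed = (dD/dp)·(p/D) ⇒ D = (dD/dp)·p/Ed = (-2740)·22.9/(-2.5) = 25098.4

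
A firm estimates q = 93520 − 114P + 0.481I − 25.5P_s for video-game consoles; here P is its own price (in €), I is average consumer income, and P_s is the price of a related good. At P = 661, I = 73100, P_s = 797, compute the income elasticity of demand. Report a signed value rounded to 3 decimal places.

At the given values, q = 93520 − 114(661) + 0.481(73100) − 25.5(797) = 33003.6.
∂q/∂I = 0.481.
E = (0.481) × (73100/33003.6) = 1.06537…

1.065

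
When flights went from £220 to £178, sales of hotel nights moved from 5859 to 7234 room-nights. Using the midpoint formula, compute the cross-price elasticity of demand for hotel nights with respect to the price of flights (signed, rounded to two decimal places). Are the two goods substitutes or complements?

-1.00; complements

%ΔQ_{hotel nights} = (7234 − 5859)/avg = 1375/6546.5 = 0.210035…
%ΔP_{flights} = (178 − 220)/avg = -42/199 = -0.211055…
E_cross = (1375/6546.5) / (-42/199) = -0.9951…
E_cross < 0 ⇒ the goods are complements.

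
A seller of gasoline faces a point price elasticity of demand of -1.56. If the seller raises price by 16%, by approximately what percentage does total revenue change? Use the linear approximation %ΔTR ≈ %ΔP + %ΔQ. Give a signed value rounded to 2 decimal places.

%ΔQ ≈ Ed × %ΔP = (-1.56) × (+16%) = -24.9600%
%ΔTR ≈ %ΔP + %ΔQ = (+16%) + (-24.9600%) = -8.9600%

-8.96%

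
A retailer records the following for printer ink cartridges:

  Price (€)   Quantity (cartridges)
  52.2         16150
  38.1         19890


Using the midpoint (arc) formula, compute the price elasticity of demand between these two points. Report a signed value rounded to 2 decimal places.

%ΔQ = (19890 − 16150) / [(16150 + 19890)/2] = 3740/18020 = 0.207547…
%ΔP = (38.1 − 52.2) / [(52.2 + 38.1)/2] = -14.1/45.15 = -0.312292…
Arc Ed = %ΔQ / %ΔP = (3740/18020) / (-14.1/45.15) = -0.6645…

-0.66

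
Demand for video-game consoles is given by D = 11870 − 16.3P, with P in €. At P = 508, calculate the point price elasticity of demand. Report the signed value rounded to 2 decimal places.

dD/dP = −16.3. At P = 508, D = 11870 − 16.3(508) = 3589.6.
Ed = (dD/dP)·(P/D) = −16.3 × (508/3589.6) = -2.3067…

-2.31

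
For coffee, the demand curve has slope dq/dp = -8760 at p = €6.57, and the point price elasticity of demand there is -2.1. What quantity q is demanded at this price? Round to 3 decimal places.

27406.286

Ed = (dq/dp)·(p/q) ⇒ q = (dq/dp)·p/Ed = (-8760)·6.57/(-2.1) = 27406.28571…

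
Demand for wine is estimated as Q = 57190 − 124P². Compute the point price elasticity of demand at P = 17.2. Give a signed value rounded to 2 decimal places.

dQ/dP = −2·124·P = -4265.6. At P = 17.2, Q = 20505.84.
Ed = (dQ/dP)·(P/Q) = (-4265.6) × (17.2/20505.84) = -3.5779…

-3.58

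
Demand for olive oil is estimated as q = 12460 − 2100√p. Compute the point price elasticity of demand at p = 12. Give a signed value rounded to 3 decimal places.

dq/dp = −2100/(2√p) = -303.109. At p = 12, q = 5185.39.
Ed = (dq/dp)·(p/q) = (-303.109) × (12/5185.39) = -0.70145…

-0.701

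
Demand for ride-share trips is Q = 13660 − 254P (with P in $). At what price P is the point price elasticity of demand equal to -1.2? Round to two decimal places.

Ed = −254P/(13660 − 254P). Set this equal to -1.2:
254P = 1.2·(13660 − 254P) ⇒ 254P(1 + 1.2) = 1.2·13660
P = 1.2·13660 / (254·2.2) = 29.3342…

29.33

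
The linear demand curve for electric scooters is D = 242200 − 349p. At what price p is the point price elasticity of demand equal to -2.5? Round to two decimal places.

Ed = −349p/(242200 − 349p). Set this equal to -2.5:
349p = 2.5·(242200 − 349p) ⇒ 349p(1 + 2.5) = 2.5·242200
p = 2.5·242200 / (349·3.5) = 495.7020…

495.70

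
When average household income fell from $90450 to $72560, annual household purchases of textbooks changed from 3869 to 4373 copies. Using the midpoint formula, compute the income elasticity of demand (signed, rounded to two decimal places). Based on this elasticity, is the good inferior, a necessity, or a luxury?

%ΔQ = (4373 − 3869)/[( 3869 + 4373)/2] = 504/4121 = 0.122300…
%ΔIncome = (72560 − 90450)/[( 90450 + 72560)/2] = -17890/81505 = -0.219495…
E_income = (504/4121) / (-17890/81505) = -0.5571…
E_income < 0 ⇒ inferior good.

-0.56; inferior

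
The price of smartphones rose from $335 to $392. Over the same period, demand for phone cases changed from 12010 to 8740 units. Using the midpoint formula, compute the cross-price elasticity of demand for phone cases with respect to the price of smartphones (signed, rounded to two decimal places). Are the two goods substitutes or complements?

%ΔQ_{phone cases} = (8740 − 12010)/avg = -3270/10375 = -0.315180…
%ΔP_{smartphones} = (392 − 335)/avg = 57/363.5 = 0.156808…
E_cross = (-3270/10375) / (57/363.5) = -2.0099…
E_cross < 0 ⇒ the goods are complements.

-2.01; complements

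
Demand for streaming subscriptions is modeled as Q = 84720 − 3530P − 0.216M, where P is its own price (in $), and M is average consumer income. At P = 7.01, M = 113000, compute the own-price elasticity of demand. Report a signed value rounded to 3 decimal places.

-0.696

At the given values, Q = 84720 − 3530(7.01) − 0.216(113000) = 35566.7.
∂Q/∂P = −3530.
E = (-3530) × (7.01/35566.7) = -0.69574…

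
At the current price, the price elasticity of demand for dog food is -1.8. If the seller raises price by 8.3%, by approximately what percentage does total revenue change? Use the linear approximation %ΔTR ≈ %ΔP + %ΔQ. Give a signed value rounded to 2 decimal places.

-6.64%

%ΔQ ≈ Ed × %ΔP = (-1.8) × (+8.3%) = -14.9400%
%ΔTR ≈ %ΔP + %ΔQ = (+8.3%) + (-14.9400%) = -6.6400%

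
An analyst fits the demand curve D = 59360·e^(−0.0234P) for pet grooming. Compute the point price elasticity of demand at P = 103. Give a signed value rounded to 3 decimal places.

dD/dP = −0.0234·D = -124.731. At P = 103, D = 5330.37.
Ed = (dD/dP)·(P/D) = (-124.731) × (103/5330.37) = -2.4102

-2.410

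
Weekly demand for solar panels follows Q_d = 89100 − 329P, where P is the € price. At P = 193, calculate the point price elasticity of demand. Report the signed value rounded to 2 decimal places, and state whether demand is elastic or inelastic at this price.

-2.48; elastic

dQ_d/dP = −329. At P = 193, Q_d = 89100 − 329(193) = 25603.
Ed = (dQ_d/dP)·(P/Q_d) = −329 × (193/25603) = -2.4800…
|Ed| = 2.48 > 1, so demand is elastic.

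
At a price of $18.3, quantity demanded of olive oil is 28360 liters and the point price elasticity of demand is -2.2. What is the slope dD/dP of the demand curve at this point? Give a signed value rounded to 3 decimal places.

-3409.399

Ed = (dD/dP)·(P/D) ⇒ dD/dP = Ed·D/P = (-2.2)·28360/18.3 = -3409.39890…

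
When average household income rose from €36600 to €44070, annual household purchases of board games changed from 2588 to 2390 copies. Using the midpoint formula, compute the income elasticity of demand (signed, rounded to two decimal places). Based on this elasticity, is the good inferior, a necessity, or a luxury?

%ΔQ = (2390 − 2588)/[( 2588 + 2390)/2] = -198/2489 = -0.079550…
%ΔIncome = (44070 − 36600)/[( 36600 + 44070)/2] = 7470/40335 = 0.185198…
E_income = (-198/2489) / (7470/40335) = -0.4295…
E_income < 0 ⇒ inferior good.

-0.43; inferior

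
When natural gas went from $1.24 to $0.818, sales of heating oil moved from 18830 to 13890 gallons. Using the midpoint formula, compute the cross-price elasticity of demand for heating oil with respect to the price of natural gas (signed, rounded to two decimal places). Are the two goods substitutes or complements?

0.74; substitutes

%ΔQ_{heating oil} = (13890 − 18830)/avg = -4940/16360 = -0.301955…
%ΔP_{natural gas} = (0.818 − 1.24)/avg = -0.422/1.029 = -0.410106…
E_cross = (-4940/16360) / (-0.422/1.029) = 0.7362…
E_cross > 0 ⇒ the goods are substitutes.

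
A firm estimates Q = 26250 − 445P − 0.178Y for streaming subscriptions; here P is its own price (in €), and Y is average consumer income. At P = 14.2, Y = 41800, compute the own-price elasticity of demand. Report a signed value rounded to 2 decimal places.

At the given values, Q = 26250 − 445(14.2) − 0.178(41800) = 12490.6.
∂Q/∂P = −445.
E = (-445) × (14.2/12490.6) = -0.5059…

-0.51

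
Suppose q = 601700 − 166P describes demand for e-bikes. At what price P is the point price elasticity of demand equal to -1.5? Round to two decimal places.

2174.82

Ed = −166P/(601700 − 166P). Set this equal to -1.5:
166P = 1.5·(601700 − 166P) ⇒ 166P(1 + 1.5) = 1.5·601700
P = 1.5·601700 / (166·2.5) = 2174.8192…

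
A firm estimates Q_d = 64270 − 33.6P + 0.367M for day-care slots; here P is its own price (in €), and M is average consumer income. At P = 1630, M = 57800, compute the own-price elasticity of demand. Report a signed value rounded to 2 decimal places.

At the given values, Q_d = 64270 − 33.6(1630) + 0.367(57800) = 30714.6.
∂Q_d/∂P = −33.6.
E = (-33.6) × (1630/30714.6) = -1.7831…

-1.78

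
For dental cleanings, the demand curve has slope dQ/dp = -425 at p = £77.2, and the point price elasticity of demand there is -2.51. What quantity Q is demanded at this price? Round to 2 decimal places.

Ed = (dQ/dp)·(p/Q) ⇒ Q = (dQ/dp)·p/Ed = (-425)·77.2/(-2.51) = 13071.7131…

13071.71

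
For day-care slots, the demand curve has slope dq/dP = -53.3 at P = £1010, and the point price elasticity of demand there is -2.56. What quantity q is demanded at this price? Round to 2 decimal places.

Ed = (dq/dP)·(P/q) ⇒ q = (dq/dP)·P/Ed = (-53.3)·1010/(-2.56) = 21028.5156…

21028.52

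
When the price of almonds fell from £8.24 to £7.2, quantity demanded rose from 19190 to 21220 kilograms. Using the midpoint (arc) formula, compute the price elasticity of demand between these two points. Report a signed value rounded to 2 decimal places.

%ΔQ = (21220 − 19190) / [(19190 + 21220)/2] = 2030/20205 = 0.100470…
%ΔP = (7.2 − 8.24) / [(8.24 + 7.2)/2] = -1.04/7.72 = -0.134715…
Arc Ed = %ΔQ / %ΔP = (2030/20205) / (-1.04/7.72) = -0.7457…

-0.75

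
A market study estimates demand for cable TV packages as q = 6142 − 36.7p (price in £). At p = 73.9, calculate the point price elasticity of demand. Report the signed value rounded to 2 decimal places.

-0.79

dq/dp = −36.7. At p = 73.9, q = 6142 − 36.7(73.9) = 3429.87.
Ed = (dq/dp)·(p/q) = −36.7 × (73.9/3429.87) = -0.7907…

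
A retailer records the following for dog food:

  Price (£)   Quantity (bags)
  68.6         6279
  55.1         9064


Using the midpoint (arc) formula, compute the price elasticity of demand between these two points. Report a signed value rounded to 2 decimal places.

%ΔQ = (9064 − 6279) / [(6279 + 9064)/2] = 2785/7671.5 = 0.363032…
%ΔP = (55.1 − 68.6) / [(68.6 + 55.1)/2] = -13.5/61.85 = -0.218270…
Arc Ed = %ΔQ / %ΔP = (2785/7671.5) / (-13.5/61.85) = -1.6632…

-1.66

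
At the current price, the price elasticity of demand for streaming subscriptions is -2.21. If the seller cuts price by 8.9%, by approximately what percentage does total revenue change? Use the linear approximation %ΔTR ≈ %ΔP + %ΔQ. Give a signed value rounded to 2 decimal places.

+10.77%

%ΔQ ≈ Ed × %ΔP = (-2.21) × (-8.9%) = +19.6690%
%ΔTR ≈ %ΔP + %ΔQ = (-8.9%) + (+19.6690%) = +10.7690%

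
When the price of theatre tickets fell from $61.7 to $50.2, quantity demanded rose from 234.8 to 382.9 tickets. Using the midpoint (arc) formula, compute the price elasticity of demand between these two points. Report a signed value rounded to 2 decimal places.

-2.33

%ΔQ = (382.9 − 234.8) / [(234.8 + 382.9)/2] = 148.1/308.85 = 0.479520…
%ΔP = (50.2 − 61.7) / [(61.7 + 50.2)/2] = -11.5/55.95 = -0.205540…
Arc Ed = %ΔQ / %ΔP = (148.1/308.85) / (-11.5/55.95) = -2.3329…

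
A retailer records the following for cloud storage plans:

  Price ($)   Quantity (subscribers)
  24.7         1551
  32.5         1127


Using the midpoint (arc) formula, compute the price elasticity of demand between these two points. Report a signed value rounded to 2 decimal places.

%ΔQ = (1127 − 1551) / [(1551 + 1127)/2] = -424/1339 = -0.316654…
%ΔP = (32.5 − 24.7) / [(24.7 + 32.5)/2] = 7.8/28.6 = 0.272727…
Arc Ed = %ΔQ / %ΔP = (-424/1339) / (7.8/28.6) = -1.1610…

-1.16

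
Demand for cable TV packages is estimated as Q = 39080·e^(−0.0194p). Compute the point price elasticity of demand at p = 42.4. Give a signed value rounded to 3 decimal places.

-0.823

dQ/dp = −0.0194·Q = -333.06. At p = 42.4, Q = 17168.1.
Ed = (dQ/dp)·(p/Q) = (-333.06) × (42.4/17168.1) = -0.82256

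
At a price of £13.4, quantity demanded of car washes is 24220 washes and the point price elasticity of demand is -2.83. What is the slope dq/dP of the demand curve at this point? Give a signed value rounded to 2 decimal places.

Ed = (dq/dP)·(P/q) ⇒ dq/dP = Ed·q/P = (-2.83)·24220/13.4 = -5115.1194…

-5115.12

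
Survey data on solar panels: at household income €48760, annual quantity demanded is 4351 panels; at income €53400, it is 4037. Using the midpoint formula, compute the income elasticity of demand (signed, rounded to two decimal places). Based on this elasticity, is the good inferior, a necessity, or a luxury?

-0.82; inferior

%ΔQ = (4037 − 4351)/[( 4351 + 4037)/2] = -314/4194 = -0.074868…
%ΔIncome = (53400 − 48760)/[( 48760 + 53400)/2] = 4640/51080 = 0.090837…
E_income = (-314/4194) / (4640/51080) = -0.8242…
E_income < 0 ⇒ inferior good.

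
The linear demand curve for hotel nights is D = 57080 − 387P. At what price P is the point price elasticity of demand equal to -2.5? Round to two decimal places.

Ed = −387P/(57080 − 387P). Set this equal to -2.5:
387P = 2.5·(57080 − 387P) ⇒ 387P(1 + 2.5) = 2.5·57080
P = 2.5·57080 / (387·3.5) = 105.3525…

105.35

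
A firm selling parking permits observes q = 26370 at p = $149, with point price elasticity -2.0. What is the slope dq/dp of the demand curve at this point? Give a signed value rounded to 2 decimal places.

-353.96

Ed = (dq/dp)·(p/q) ⇒ dq/dp = Ed·q/p = (-2.0)·26370/149 = -353.9597…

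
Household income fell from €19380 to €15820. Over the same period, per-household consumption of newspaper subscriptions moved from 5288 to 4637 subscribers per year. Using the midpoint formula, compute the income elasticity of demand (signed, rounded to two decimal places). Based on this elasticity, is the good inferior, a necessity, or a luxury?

0.65; necessity

%ΔQ = (4637 − 5288)/[( 5288 + 4637)/2] = -651/4962.5 = -0.131183…
%ΔIncome = (15820 − 19380)/[( 19380 + 15820)/2] = -3560/17600 = -0.202272…
E_income = (-651/4962.5) / (-3560/17600) = 0.6485…
0 < E_income < 1 ⇒ normal good, necessity.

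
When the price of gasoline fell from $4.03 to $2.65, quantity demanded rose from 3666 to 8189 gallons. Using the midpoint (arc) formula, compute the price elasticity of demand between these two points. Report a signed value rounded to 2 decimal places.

-1.85

%ΔQ = (8189 − 3666) / [(3666 + 8189)/2] = 4523/5927.5 = 0.763053…
%ΔP = (2.65 − 4.03) / [(4.03 + 2.65)/2] = -1.38/3.34 = -0.413173…
Arc Ed = %ΔQ / %ΔP = (4523/5927.5) / (-1.38/3.34) = -1.8468…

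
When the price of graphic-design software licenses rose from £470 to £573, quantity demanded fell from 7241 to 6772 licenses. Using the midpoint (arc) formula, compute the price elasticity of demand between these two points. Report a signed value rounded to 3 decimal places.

%ΔQ = (6772 − 7241) / [(7241 + 6772)/2] = -469/7006.5 = -0.066937…
%ΔP = (573 − 470) / [(470 + 573)/2] = 103/521.5 = 0.197507…
Arc Ed = %ΔQ / %ΔP = (-469/7006.5) / (103/521.5) = -0.33891…

-0.339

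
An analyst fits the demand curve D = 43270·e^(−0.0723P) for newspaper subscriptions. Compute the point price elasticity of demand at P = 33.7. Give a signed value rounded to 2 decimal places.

-2.44

dD/dP = −0.0723·D = -273.629. At P = 33.7, D = 3784.64.
Ed = (dD/dP)·(P/D) = (-273.629) × (33.7/3784.64) = -2.4365…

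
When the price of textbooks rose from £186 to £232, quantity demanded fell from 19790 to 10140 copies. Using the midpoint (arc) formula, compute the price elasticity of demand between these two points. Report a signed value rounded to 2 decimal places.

%ΔQ = (10140 − 19790) / [(19790 + 10140)/2] = -9650/14965 = -0.644837…
%ΔP = (232 − 186) / [(186 + 232)/2] = 46/209 = 0.220095…
Arc Ed = %ΔQ / %ΔP = (-9650/14965) / (46/209) = -2.9298…

-2.93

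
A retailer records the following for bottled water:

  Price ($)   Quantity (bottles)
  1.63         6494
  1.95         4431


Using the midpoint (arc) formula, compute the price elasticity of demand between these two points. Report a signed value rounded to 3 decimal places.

-2.113

%ΔQ = (4431 − 6494) / [(6494 + 4431)/2] = -2063/5462.5 = -0.377665…
%ΔP = (1.95 − 1.63) / [(1.63 + 1.95)/2] = 0.32/1.79 = 0.178770…
Arc Ed = %ΔQ / %ΔP = (-2063/5462.5) / (0.32/1.79) = -2.11256…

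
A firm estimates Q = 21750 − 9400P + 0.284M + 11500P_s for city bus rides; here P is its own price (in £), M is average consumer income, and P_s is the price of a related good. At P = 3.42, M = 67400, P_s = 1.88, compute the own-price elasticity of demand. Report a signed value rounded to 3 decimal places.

-1.059

At the given values, Q = 21750 − 9400(3.42) + 0.284(67400) + 11500(1.88) = 30363.6.
∂Q/∂P = −9400.
E = (-9400) × (3.42/30363.6) = -1.05876…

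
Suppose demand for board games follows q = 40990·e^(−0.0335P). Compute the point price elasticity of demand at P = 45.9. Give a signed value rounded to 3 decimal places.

dq/dP = −0.0335·q = -295.073. At P = 45.9, q = 8808.16.
Ed = (dq/dP)·(P/q) = (-295.073) × (45.9/8808.16) = -1.53765

-1.538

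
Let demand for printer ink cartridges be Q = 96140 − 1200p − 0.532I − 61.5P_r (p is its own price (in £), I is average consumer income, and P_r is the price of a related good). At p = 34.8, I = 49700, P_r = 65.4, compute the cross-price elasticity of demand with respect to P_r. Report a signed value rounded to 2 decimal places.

-0.17

At the given values, Q = 96140 − 1200(34.8) − 0.532(49700) − 61.5(65.4) = 23917.5.
∂Q/∂P_r = -61.5.
E = (-61.5) × (65.4/23917.5) = -0.1681…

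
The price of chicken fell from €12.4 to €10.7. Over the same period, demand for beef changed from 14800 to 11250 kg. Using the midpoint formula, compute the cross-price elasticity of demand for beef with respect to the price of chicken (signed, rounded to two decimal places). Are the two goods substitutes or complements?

1.85; substitutes

%ΔQ_{beef} = (11250 − 14800)/avg = -3550/13025 = -0.272552…
%ΔP_{chicken} = (10.7 − 12.4)/avg = -1.7/11.55 = -0.147186…
E_cross = (-3550/13025) / (-1.7/11.55) = 1.8517…
E_cross > 0 ⇒ the goods are substitutes.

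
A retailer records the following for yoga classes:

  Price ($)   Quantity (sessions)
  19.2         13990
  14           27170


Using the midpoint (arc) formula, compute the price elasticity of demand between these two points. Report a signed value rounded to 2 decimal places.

-2.04

%ΔQ = (27170 − 13990) / [(13990 + 27170)/2] = 13180/20580 = 0.640427…
%ΔP = (14 − 19.2) / [(19.2 + 14)/2] = -5.2/16.6 = -0.313253…
Arc Ed = %ΔQ / %ΔP = (13180/20580) / (-5.2/16.6) = -2.0444…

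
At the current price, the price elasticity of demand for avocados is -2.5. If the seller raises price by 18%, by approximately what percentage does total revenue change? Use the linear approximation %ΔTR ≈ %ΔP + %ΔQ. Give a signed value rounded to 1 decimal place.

-27.0%

%ΔQ ≈ Ed × %ΔP = (-2.5) × (+18%) = -45.0000%
%ΔTR ≈ %ΔP + %ΔQ = (+18%) + (-45.0000%) = -27.0000%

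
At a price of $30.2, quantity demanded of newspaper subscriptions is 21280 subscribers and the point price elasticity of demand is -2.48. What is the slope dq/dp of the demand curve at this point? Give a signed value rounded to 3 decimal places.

-1747.497

Ed = (dq/dp)·(p/q) ⇒ dq/dp = Ed·q/p = (-2.48)·21280/30.2 = -1747.49668…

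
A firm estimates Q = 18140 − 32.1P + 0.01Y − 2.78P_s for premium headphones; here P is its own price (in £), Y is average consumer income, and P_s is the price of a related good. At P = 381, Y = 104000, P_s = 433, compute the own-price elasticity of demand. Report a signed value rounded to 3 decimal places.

At the given values, Q = 18140 − 32.1(381) + 0.01(104000) − 2.78(433) = 5746.16.
∂Q/∂P = −32.1.
E = (-32.1) × (381/5746.16) = -2.12839…

-2.128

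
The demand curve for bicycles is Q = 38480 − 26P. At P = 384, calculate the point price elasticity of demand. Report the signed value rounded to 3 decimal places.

dQ/dP = −26. At P = 384, Q = 38480 − 26(384) = 28496.
Ed = (dQ/dP)·(P/Q) = −26 × (384/28496) = -0.35036…

-0.350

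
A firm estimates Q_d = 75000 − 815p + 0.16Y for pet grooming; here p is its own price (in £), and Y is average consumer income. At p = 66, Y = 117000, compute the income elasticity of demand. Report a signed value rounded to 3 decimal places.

0.469

At the given values, Q_d = 75000 − 815(66) + 0.16(117000) = 39930.
∂Q_d/∂Y = 0.16.
E = (0.16) × (117000/39930) = 0.46882…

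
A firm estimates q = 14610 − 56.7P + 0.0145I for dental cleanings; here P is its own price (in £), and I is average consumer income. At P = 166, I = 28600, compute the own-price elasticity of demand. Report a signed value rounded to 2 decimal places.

At the given values, q = 14610 − 56.7(166) + 0.0145(28600) = 5612.5.
∂q/∂P = −56.7.
E = (-56.7) × (166/5612.5) = -1.6770…

-1.68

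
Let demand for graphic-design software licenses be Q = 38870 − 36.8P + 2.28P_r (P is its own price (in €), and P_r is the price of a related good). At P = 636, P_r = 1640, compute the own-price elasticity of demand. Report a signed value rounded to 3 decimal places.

At the given values, Q = 38870 − 36.8(636) + 2.28(1640) = 19204.4.
∂Q/∂P = −36.8.
E = (-36.8) × (636/19204.4) = -1.21872…

-1.219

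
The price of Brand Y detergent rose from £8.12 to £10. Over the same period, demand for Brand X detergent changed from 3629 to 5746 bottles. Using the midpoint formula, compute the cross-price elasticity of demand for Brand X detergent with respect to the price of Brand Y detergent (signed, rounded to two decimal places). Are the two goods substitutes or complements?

%ΔQ_{Brand X detergent} = (5746 − 3629)/avg = 2117/4687.5 = 0.451626…
%ΔP_{Brand Y detergent} = (10 − 8.12)/avg = 1.88/9.06 = 0.207505…
E_cross = (2117/4687.5) / (1.88/9.06) = 2.1764…
E_cross > 0 ⇒ the goods are substitutes.

2.18; substitutes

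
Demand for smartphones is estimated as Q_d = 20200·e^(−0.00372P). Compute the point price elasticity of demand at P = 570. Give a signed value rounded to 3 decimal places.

-2.120

dQ_d/dP = −0.00372·Q_d = -9.01605. At P = 570, Q_d = 2423.67.
Ed = (dQ_d/dP)·(P/Q_d) = (-9.01605) × (570/2423.67) = -2.1204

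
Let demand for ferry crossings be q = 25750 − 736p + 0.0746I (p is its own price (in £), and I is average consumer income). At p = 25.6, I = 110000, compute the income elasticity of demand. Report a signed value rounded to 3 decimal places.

0.543

At the given values, q = 25750 − 736(25.6) + 0.0746(110000) = 15114.4.
∂q/∂I = 0.0746.
E = (0.0746) × (110000/15114.4) = 0.54292…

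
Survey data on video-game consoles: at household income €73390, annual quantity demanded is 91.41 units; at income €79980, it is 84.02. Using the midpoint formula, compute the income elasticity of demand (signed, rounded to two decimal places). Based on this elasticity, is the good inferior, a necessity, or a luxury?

-0.98; inferior

%ΔQ = (84.02 − 91.41)/[( 91.41 + 84.02)/2] = -7.39/87.715 = -0.084250…
%ΔIncome = (79980 − 73390)/[( 73390 + 79980)/2] = 6590/76685 = 0.085935…
E_income = (-7.39/87.715) / (6590/76685) = -0.9803…
E_income < 0 ⇒ inferior good.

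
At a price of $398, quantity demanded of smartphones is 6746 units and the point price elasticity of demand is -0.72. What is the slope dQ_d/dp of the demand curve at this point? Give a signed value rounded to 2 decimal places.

-12.20

Ed = (dQ_d/dp)·(p/Q_d) ⇒ dQ_d/dp = Ed·Q_d/p = (-0.72)·6746/398 = -12.2038…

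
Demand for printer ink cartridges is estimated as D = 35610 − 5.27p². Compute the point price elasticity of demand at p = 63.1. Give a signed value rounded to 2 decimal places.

dD/dp = −2·5.27·p = -665.074. At p = 63.1, D = 14626.9153.
Ed = (dD/dp)·(p/D) = (-665.074) × (63.1/14626.9153) = -2.8691…

-2.87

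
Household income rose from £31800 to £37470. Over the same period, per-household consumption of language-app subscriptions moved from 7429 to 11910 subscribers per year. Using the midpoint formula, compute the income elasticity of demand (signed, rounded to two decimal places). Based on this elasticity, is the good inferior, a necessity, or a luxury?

%ΔQ = (11910 − 7429)/[( 7429 + 11910)/2] = 4481/9669.5 = 0.463415…
%ΔIncome = (37470 − 31800)/[( 31800 + 37470)/2] = 5670/34635 = 0.163707…
E_income = (4481/9669.5) / (5670/34635) = 2.8307…
E_income > 1 ⇒ normal good, luxury.

2.83; luxury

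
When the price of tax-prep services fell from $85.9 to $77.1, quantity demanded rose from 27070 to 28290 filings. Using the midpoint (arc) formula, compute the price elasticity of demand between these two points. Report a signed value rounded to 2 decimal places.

-0.41

%ΔQ = (28290 − 27070) / [(27070 + 28290)/2] = 1220/27680 = 0.044075…
%ΔP = (77.1 − 85.9) / [(85.9 + 77.1)/2] = -8.8/81.5 = -0.107975…
Arc Ed = %ΔQ / %ΔP = (1220/27680) / (-8.8/81.5) = -0.4081…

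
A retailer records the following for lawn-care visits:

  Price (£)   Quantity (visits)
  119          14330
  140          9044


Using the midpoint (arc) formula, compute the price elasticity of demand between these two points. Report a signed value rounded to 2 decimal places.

%ΔQ = (9044 − 14330) / [(14330 + 9044)/2] = -5286/11687 = -0.452297…
%ΔP = (140 − 119) / [(119 + 140)/2] = 21/129.5 = 0.162162…
Arc Ed = %ΔQ / %ΔP = (-5286/11687) / (21/129.5) = -2.7891…

-2.79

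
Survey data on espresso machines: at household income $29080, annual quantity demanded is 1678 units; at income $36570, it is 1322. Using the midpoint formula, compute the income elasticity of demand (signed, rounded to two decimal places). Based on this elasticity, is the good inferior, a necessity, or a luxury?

%ΔQ = (1322 − 1678)/[( 1678 + 1322)/2] = -356/1500 = -0.237333…
%ΔIncome = (36570 − 29080)/[( 29080 + 36570)/2] = 7490/32825 = 0.228179…
E_income = (-356/1500) / (7490/32825) = -1.0401…
E_income < 0 ⇒ inferior good.

-1.04; inferior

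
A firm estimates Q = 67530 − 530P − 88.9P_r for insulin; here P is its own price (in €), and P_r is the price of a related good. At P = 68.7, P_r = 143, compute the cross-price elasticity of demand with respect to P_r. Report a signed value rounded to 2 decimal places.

At the given values, Q = 67530 − 530(68.7) − 88.9(143) = 18406.3.
∂Q/∂P_r = -88.9.
E = (-88.9) × (143/18406.3) = -0.6906…

-0.69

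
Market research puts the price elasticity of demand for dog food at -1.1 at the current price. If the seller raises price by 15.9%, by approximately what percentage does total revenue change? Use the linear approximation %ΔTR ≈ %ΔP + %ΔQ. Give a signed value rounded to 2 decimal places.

%ΔQ ≈ Ed × %ΔP = (-1.1) × (+15.9%) = -17.4900%
%ΔTR ≈ %ΔP + %ΔQ = (+15.9%) + (-17.4900%) = -1.5900%

-1.59%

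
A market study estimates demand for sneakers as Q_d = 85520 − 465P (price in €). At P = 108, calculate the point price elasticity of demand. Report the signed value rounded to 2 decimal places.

dQ_d/dP = −465. At P = 108, Q_d = 85520 − 465(108) = 35300.
Ed = (dQ_d/dP)·(P/Q_d) = −465 × (108/35300) = -1.4226…

-1.42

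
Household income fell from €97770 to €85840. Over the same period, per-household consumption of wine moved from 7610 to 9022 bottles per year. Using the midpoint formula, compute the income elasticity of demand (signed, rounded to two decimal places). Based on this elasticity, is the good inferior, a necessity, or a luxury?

%ΔQ = (9022 − 7610)/[( 7610 + 9022)/2] = 1412/8316 = 0.169793…
%ΔIncome = (85840 − 97770)/[( 97770 + 85840)/2] = -11930/91805 = -0.129949…
E_income = (1412/8316) / (-11930/91805) = -1.3066…
E_income < 0 ⇒ inferior good.

-1.31; inferior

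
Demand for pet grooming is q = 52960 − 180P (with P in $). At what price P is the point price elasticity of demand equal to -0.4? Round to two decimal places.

84.06

Ed = −180P/(52960 − 180P). Set this equal to -0.4:
180P = 0.4·(52960 − 180P) ⇒ 180P(1 + 0.4) = 0.4·52960
P = 0.4·52960 / (180·1.4) = 84.0634…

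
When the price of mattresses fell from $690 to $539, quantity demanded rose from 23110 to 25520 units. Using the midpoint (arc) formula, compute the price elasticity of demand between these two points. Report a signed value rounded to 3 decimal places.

%ΔQ = (25520 − 23110) / [(23110 + 25520)/2] = 2410/24315 = 0.099115…
%ΔP = (539 − 690) / [(690 + 539)/2] = -151/614.5 = -0.245728…
Arc Ed = %ΔQ / %ΔP = (2410/24315) / (-151/614.5) = -0.40335…

-0.403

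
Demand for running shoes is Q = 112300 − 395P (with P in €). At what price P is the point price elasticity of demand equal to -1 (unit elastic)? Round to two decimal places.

142.15

Ed = −395P/(112300 − 395P). Set this equal to -1:
395P = 1·(112300 − 395P) ⇒ 395P(1 + 1) = 1·112300
P = 1·112300 / (395·2) = 142.1518…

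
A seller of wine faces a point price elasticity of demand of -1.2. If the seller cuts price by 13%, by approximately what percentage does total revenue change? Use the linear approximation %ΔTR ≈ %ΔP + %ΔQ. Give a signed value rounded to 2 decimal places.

%ΔQ ≈ Ed × %ΔP = (-1.2) × (-13%) = +15.6000%
%ΔTR ≈ %ΔP + %ΔQ = (-13%) + (+15.6000%) = +2.6000%

+2.60%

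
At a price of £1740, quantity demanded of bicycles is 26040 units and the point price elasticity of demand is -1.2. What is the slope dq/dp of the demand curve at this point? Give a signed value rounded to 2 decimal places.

Ed = (dq/dp)·(p/q) ⇒ dq/dp = Ed·q/p = (-1.2)·26040/1740 = -17.9586…

-17.96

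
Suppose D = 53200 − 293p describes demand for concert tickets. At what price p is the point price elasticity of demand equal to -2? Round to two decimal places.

121.05

Ed = −293p/(53200 − 293p). Set this equal to -2:
293p = 2·(53200 − 293p) ⇒ 293p(1 + 2) = 2·53200
p = 2·53200 / (293·3) = 121.0466…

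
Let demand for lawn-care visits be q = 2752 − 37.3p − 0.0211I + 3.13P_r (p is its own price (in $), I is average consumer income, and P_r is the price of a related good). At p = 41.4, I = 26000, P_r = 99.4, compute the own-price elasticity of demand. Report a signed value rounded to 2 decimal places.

At the given values, q = 2752 − 37.3(41.4) − 0.0211(26000) + 3.13(99.4) = 970.302.
∂q/∂p = −37.3.
E = (-37.3) × (41.4/970.302) = -1.5914…

-1.59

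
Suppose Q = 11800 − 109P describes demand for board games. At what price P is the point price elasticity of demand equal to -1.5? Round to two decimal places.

Ed = −109P/(11800 − 109P). Set this equal to -1.5:
109P = 1.5·(11800 − 109P) ⇒ 109P(1 + 1.5) = 1.5·11800
P = 1.5·11800 / (109·2.5) = 64.9541…

64.95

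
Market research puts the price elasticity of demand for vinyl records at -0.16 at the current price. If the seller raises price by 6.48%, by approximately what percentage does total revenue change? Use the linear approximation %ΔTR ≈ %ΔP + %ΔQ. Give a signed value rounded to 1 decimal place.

%ΔQ ≈ Ed × %ΔP = (-0.16) × (+6.48%) = -1.0368%
%ΔTR ≈ %ΔP + %ΔQ = (+6.48%) + (-1.0368%) = +5.4432%

+5.4%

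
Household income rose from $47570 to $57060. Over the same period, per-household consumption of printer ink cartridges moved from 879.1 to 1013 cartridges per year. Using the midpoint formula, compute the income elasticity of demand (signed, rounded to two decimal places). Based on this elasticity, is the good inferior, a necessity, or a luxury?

%ΔQ = (1013 − 879.1)/[( 879.1 + 1013)/2] = 133.9/946.05 = 0.141535…
%ΔIncome = (57060 − 47570)/[( 47570 + 57060)/2] = 9490/52315 = 0.181401…
E_income = (133.9/946.05) / (9490/52315) = 0.7802…
0 < E_income < 1 ⇒ normal good, necessity.

0.78; necessity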